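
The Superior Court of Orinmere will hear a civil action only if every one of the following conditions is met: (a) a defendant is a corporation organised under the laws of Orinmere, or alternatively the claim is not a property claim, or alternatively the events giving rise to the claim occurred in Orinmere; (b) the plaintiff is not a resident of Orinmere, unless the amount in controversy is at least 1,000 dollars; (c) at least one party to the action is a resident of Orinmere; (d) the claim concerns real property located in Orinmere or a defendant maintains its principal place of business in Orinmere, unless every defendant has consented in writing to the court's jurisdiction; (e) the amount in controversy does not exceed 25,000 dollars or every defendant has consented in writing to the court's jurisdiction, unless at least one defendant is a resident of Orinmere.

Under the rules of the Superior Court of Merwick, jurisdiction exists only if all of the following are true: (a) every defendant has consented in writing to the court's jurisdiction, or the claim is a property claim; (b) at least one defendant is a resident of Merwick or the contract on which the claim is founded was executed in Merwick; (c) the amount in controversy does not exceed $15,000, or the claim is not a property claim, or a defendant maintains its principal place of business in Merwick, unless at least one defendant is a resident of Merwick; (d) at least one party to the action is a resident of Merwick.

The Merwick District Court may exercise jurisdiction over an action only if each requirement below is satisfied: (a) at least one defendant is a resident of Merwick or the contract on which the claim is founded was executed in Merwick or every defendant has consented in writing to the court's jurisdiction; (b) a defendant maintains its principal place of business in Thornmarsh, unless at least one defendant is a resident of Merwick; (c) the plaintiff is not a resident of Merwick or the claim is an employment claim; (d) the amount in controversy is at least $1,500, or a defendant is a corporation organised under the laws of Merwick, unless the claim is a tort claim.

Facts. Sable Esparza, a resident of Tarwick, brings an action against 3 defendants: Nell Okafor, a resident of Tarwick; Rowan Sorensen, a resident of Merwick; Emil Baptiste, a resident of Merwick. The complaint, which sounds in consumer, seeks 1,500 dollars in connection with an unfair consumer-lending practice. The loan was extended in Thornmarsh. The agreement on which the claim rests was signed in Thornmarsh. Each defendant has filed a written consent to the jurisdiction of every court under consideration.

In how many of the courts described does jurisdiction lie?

2

The Superior Court of Orinmere:
  (a) The claim is a consumer claim, not a property claim, so this disjunct is met. Condition met.
  (b) The plaintiff resides in Tarwick, which is not Orinmere. Met.
  (c) No party resides in Orinmere. Not satisfied.
  (d) The claim does not concern real property; no defendant is a corporation — no alternative holds. However, every defendant has filed written consent, so the 'unless' proviso supplies this condition. Condition met.
  (e) The amount in controversy is $1,500, within the 25,000 dollars ceiling, so this disjunct is met. Satisfied.
  → Not every requirement is met — no jurisdiction.
The Superior Court of Merwick:
  (a) Every defendant has filed written consent, which satisfies one of the alternatives. Satisfied.
  (b) Rowan Sorensen resides in Merwick, which satisfies one of the alternatives. Met.
  (c) The amount in controversy is $1,500, within the USD 15,000 ceiling, which satisfies one of the alternatives. Condition met.
  (d) Rowan Sorensen resides in Merwick. Condition met.
  → All conditions met; jurisdiction exists.
The Merwick District Court:
  (a) Rowan Sorensen resides in Merwick, so one alternative holds. Condition met.
  (b) No defendant is a corporation. The proviso rescues it, though: Rowan Sorensen resides in Merwick. Satisfied.
  (c) The plaintiff resides in Tarwick, which is not Merwick, so one alternative holds. Met.
  (d) The amount in controversy is USD 1,500, which meets the 1,500 dollars floor, so this disjunct is met. Met.
  → Every requirement is satisfied — jurisdiction.
Courts with jurisdiction: the Superior Court of Merwick, the Merwick District Court — 2 in total.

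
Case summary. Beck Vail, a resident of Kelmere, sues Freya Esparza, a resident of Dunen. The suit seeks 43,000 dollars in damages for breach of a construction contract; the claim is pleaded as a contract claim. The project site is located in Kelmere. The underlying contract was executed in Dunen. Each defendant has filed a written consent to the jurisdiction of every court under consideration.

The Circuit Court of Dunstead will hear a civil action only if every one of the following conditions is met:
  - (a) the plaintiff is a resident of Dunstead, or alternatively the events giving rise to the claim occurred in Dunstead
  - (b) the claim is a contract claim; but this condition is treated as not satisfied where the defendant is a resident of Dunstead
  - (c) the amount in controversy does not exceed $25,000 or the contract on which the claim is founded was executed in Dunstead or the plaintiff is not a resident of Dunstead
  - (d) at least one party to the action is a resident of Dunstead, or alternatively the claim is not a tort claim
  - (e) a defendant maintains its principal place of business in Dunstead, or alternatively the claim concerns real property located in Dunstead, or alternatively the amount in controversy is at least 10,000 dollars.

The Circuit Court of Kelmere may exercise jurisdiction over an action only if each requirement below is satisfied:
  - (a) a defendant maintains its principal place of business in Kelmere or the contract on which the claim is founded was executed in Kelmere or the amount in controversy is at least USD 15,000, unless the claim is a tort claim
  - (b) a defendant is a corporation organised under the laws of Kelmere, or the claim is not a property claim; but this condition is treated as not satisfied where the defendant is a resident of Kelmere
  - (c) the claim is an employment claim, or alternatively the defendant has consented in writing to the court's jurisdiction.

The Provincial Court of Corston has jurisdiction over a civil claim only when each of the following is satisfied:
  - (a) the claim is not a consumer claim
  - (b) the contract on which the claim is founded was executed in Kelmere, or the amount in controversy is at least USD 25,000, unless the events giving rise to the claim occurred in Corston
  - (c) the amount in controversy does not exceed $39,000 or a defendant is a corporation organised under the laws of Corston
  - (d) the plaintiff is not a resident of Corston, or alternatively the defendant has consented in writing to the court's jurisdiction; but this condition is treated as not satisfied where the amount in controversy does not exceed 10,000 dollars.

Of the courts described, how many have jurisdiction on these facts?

1

The Circuit Court of Dunstead:
  (a) The plaintiff resides in Kelmere, not Dunstead; the operative events occurred in Kelmere, not Dunstead — no alternative holds. Not satisfied.
  (b) The claim is a contract claim. The exception is not triggered, since the defendant resides in Dunen, not Dunstead. Met.
  (c) The plaintiff resides in Kelmere, which is not Dunstead, which satisfies one of the alternatives. Condition met.
  (d) The claim is a contract claim, not a tort claim, which satisfies one of the alternatives. Satisfied.
  (e) The amount in controversy is 43,000 dollars, which meets the 10,000 dollars floor, so this disjunct is met. Met.
  → The court lacks jurisdiction.
The Circuit Court of Kelmere:
  (a) The amount in controversy is $43,000, which meets the USD 15,000 floor, so one alternative holds. Met.
  (b) The claim is a contract claim, not a property claim, so this disjunct is met. And the carve-out is inapplicable — the defendant resides in Dunen, not Kelmere. Satisfied.
  (c) Every defendant has filed written consent, so this disjunct is met. Satisfied.
  → All conditions met; jurisdiction exists.
The Provincial Court of Corston:
  (a) The claim is a contract claim, not a consumer claim. Met.
  (b) The amount in controversy is $43,000, which meets the $25,000 floor, so one alternative holds. Satisfied.
  (c) The amount in controversy is $43,000, above the USD 39,000 ceiling; no defendant is a corporation — no alternative holds. Not met.
  (d) The plaintiff resides in Kelmere, which is not Corston, which satisfies one of the alternatives. And the carve-out is inapplicable — the amount in controversy is 43,000 dollars, above the 10,000 dollars ceiling. Satisfied.
  → No jurisdiction.
Courts with jurisdiction: the Circuit Court of Kelmere — 1 in total.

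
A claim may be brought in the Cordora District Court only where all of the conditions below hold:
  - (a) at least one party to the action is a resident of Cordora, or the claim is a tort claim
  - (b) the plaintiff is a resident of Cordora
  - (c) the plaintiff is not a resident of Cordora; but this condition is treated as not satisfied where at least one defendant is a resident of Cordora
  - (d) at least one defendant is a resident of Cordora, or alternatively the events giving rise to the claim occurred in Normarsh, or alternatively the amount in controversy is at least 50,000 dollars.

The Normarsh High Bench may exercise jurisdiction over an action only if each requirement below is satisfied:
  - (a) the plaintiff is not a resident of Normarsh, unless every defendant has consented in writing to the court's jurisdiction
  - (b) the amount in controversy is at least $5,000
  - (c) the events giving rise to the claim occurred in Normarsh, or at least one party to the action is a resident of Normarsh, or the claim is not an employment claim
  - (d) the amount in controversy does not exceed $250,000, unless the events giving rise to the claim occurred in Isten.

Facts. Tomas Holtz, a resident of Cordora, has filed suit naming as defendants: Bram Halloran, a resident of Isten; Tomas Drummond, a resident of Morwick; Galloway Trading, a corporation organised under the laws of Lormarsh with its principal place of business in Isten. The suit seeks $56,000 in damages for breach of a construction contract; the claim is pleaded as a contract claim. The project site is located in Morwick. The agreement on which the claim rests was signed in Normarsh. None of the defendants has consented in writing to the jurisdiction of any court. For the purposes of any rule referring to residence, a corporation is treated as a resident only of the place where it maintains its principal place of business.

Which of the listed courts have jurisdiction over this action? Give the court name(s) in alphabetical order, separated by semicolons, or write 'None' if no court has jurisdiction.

the Normarsh High Bench

The Cordora District Court:
  (a) Tomas Holtz resides in Cordora, so this disjunct is met. Satisfied.
  (b) The plaintiff resides in Cordora. Condition met.
  (c) The plaintiff resides in Cordora. Not met.
  (d) The amount in controversy is 56,000 dollars, which meets the USD 50,000 floor, which satisfies one of the alternatives. Satisfied.
  → At least one condition fails; no jurisdiction.
The Normarsh High Bench:
  (a) The plaintiff resides in Cordora, which is not Normarsh. Condition met.
  (b) The amount in controversy is 56,000 dollars, which meets the USD 5,000 floor. Met.
  (c) The claim is a contract claim, not an employment claim, so this disjunct is met. Condition met.
  (d) The amount in controversy is $56,000, within the $250,000 ceiling. Met.
  → The court has jurisdiction.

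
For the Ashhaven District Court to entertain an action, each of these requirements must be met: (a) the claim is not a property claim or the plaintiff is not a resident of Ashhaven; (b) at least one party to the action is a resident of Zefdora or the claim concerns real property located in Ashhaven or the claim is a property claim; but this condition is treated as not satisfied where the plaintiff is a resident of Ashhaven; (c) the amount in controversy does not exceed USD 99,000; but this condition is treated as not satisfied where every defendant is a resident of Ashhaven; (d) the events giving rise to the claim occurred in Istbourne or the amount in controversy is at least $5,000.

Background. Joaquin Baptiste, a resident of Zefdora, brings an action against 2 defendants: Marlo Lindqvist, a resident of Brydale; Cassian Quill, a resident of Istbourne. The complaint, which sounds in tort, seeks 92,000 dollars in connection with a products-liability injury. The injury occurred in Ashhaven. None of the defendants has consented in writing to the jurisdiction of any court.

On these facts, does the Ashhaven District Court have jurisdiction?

The Ashhaven District Court:
  (a) The claim is a tort claim, not a property claim, so this disjunct is met. Satisfied.
  (b) Joaquin Baptiste resides in Zefdora, which satisfies one of the alternatives. The exception is not triggered, since the plaintiff resides in Zefdora, not Ashhaven. Satisfied.
  (c) The amount in controversy is USD 92,000, within the $99,000 ceiling. And the carve-out is inapplicable — the defendants reside as follows — Marlo Lindqvist in Brydale, Cassian Quill in Istbourne — not all in Ashhaven. Satisfied.
  (d) The amount in controversy is 92,000 dollars, which meets the USD 5,000 floor, which satisfies one of the alternatives. Met.
  → All conditions met; jurisdiction exists.

Yes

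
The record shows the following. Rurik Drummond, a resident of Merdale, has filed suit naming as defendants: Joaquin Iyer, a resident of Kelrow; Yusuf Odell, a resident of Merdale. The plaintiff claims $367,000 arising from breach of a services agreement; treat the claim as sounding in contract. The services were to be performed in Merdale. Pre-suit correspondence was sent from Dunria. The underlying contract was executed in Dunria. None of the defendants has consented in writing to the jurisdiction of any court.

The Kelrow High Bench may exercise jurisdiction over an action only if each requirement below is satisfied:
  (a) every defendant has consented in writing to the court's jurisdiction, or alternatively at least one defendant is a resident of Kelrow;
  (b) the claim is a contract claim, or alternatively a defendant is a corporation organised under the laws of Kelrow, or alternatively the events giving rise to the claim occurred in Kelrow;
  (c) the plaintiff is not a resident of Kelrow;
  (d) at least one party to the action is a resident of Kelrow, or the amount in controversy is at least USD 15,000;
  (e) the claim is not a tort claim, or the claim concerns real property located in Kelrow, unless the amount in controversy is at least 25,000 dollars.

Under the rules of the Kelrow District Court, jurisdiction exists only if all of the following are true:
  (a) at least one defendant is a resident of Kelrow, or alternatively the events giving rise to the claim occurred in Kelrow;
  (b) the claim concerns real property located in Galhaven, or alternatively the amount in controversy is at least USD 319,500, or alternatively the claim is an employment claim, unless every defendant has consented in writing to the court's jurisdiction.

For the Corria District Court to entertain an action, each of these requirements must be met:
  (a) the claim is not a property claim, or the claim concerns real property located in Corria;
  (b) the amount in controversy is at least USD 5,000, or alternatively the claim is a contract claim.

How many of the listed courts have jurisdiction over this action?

3

The Kelrow High Bench:
  (a) Joaquin Iyer resides in Kelrow, which satisfies one of the alternatives. Satisfied.
  (b) The claim is a contract claim, so this disjunct is met. Satisfied.
  (c) The plaintiff resides in Merdale, which is not Kelrow. Condition met.
  (d) Joaquin Iyer resides in Kelrow, so this disjunct is met. Condition met.
  (e) The claim is a contract claim, not a tort claim, so one alternative holds. Met.
  → Jurisdiction lies.
The Kelrow District Court:
  (a) Joaquin Iyer resides in Kelrow, so one alternative holds. Satisfied.
  (b) The amount in controversy is 367,000 dollars, which meets the USD 319,500 floor, which satisfies one of the alternatives. Condition met.
  → All conditions met; jurisdiction exists.
The Corria District Court:
  (a) The claim is a contract claim, not a property claim, so one alternative holds. Satisfied.
  (b) The amount in controversy is 367,000 dollars, which meets the $5,000 floor — that alternative is enough. Condition met.
  → The court has jurisdiction.
Courts with jurisdiction: the Kelrow High Bench, the Kelrow District Court, the Corria District Court — 3 in total.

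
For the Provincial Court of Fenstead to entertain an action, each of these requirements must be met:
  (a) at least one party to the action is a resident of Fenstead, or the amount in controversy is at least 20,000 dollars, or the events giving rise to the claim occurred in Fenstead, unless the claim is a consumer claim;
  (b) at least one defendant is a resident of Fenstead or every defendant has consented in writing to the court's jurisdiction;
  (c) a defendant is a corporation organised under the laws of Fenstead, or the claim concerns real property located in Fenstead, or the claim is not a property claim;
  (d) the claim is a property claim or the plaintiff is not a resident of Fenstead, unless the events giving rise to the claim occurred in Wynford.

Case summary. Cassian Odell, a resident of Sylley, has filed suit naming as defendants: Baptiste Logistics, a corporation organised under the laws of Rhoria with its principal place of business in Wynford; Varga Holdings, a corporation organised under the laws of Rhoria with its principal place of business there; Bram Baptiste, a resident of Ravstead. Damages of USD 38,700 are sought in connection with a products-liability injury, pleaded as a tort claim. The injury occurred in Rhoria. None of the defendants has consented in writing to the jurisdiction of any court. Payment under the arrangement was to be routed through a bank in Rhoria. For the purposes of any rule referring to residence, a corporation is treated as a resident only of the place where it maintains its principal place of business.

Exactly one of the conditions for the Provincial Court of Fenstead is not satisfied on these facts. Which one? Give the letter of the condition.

(b)

The Provincial Court of Fenstead:
  (a) The amount in controversy is 38,700 dollars, which meets the USD 20,000 floor, which satisfies one of the alternatives. Condition met.
  (b) No defendant resides in Fenstead (they reside in Wynford, Rhoria, Ravstead); no such written consent has been filed — none of the alternatives is met. Not met.
  (c) The claim is a tort claim, not a property claim — that alternative is enough. Condition met.
  (d) The plaintiff resides in Sylley, which is not Fenstead, which satisfies one of the alternatives. Condition met.
Only condition (b) fails.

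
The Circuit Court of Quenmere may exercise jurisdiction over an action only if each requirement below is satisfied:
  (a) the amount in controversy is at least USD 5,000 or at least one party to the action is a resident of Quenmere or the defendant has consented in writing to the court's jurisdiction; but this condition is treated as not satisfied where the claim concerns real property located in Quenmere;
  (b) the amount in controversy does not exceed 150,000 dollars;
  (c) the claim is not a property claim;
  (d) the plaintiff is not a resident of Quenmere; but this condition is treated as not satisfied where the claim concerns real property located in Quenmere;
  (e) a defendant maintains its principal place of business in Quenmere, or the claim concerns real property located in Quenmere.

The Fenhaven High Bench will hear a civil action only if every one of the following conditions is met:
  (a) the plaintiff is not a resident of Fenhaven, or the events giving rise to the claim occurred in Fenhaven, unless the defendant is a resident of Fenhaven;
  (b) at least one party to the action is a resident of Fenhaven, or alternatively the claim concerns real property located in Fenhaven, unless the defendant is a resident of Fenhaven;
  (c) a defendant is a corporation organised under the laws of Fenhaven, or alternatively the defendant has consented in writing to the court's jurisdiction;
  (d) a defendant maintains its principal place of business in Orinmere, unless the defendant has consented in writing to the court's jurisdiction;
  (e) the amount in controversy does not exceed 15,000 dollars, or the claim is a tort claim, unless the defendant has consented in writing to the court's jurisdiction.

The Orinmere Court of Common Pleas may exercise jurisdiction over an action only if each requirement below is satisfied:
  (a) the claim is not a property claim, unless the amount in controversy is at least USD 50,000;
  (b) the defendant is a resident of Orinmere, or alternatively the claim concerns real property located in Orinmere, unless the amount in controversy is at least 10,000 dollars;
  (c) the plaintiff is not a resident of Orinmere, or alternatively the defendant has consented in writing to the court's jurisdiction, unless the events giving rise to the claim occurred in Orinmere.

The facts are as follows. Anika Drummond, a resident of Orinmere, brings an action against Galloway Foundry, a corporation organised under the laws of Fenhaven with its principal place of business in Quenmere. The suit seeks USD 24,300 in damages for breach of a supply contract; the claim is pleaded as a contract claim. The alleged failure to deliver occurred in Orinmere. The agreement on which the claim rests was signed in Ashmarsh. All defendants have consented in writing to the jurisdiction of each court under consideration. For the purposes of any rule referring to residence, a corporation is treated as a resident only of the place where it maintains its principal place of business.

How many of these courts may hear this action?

The Circuit Court of Quenmere:
  (a) The amount in controversy is $24,300, which meets the 5,000 dollars floor, so one alternative holds. The carve-out does not apply: the claim does not concern real property. Condition met.
  (b) The amount in controversy is 24,300 dollars, within the $150,000 ceiling. Satisfied.
  (c) The claim is a contract claim, not a property claim. Condition met.
  (d) The plaintiff resides in Orinmere, which is not Quenmere. The exception is not triggered, since the claim does not concern real property. Condition met.
  (e) Galloway Foundry has its principal place of business in Quenmere, so this disjunct is met. Satisfied.
  → Jurisdiction lies.
The Fenhaven High Bench:
  (a) The plaintiff resides in Orinmere, which is not Fenhaven, so one alternative holds. Met.
  (b) No party resides in Fenhaven; the claim does not concern real property — every alternative fails. Nor does the 'unless' clause help: the defendant resides in Quenmere, not Fenhaven. Condition not met.
  (c) Galloway Foundry is organised under the laws of Fenhaven, which satisfies one of the alternatives. Satisfied.
  (d) The corporate defendant(s) have their principal place of business in Quenmere, not Orinmere. However, every defendant has filed written consent, so the 'unless' proviso supplies this condition. Met.
  (e) The amount in controversy is 24,300 dollars, above the $15,000 ceiling; the claim is a contract claim, not a tort claim — every alternative fails. However, every defendant has filed written consent, so the 'unless' proviso supplies this condition. Met.
  → Not every requirement is met — no jurisdiction.
The Orinmere Court of Common Pleas:
  (a) The claim is a contract claim, not a property claim. Condition met.
  (b) The defendant resides in Quenmere, not Orinmere; the claim does not concern real property — none of the alternatives is met. The proviso rescues it, though: the amount in controversy is USD 24,300, which meets the 10,000 dollars floor. Met.
  (c) Every defendant has filed written consent, so this disjunct is met. Satisfied.
  → The court has jurisdiction.
Courts with jurisdiction: the Circuit Court of Quenmere, the Orinmere Court of Common Pleas — 2 in total.

2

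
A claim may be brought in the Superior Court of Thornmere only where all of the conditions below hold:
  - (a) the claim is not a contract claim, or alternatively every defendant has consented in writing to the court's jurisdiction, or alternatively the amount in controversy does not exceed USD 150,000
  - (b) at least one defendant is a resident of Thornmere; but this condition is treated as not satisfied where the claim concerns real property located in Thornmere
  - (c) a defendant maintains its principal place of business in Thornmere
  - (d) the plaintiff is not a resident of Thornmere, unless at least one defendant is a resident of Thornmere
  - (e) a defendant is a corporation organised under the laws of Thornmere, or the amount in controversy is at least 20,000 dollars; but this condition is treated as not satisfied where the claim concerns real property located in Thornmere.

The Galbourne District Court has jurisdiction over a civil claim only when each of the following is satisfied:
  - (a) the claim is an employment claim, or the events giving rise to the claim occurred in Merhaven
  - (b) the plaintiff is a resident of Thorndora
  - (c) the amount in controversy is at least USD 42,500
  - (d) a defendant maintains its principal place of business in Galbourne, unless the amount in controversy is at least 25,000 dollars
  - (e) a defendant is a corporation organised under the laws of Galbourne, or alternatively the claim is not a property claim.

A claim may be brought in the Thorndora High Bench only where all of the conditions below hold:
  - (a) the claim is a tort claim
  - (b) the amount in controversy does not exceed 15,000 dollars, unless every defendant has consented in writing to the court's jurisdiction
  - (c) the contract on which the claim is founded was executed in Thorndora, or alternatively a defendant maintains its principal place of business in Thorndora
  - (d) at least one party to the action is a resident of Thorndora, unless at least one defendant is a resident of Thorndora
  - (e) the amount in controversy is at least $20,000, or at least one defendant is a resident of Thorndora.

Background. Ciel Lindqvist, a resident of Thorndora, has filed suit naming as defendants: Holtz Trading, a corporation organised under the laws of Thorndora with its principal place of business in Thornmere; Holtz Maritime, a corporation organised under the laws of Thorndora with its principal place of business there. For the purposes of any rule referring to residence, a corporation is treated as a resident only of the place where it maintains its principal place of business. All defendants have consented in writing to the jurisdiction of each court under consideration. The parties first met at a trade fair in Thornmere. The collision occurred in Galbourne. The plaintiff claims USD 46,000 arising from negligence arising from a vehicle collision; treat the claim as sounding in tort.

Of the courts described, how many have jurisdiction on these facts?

The Superior Court of Thornmere:
  (a) The claim is a tort claim, not a contract claim, which satisfies one of the alternatives. Condition met.
  (b) Holtz Trading resides in Thornmere. The exception is not triggered, since the claim does not concern real property. Met.
  (c) Holtz Trading has its principal place of business in Thornmere. Condition met.
  (d) The plaintiff resides in Thorndora, which is not Thornmere. Satisfied.
  (e) The amount in controversy is USD 46,000, which meets the USD 20,000 floor, which satisfies one of the alternatives. The carve-out does not apply: the claim does not concern real property. Met.
  → The court has jurisdiction.
The Galbourne District Court:
  (a) The claim is a tort claim, not an employment claim; the operative events occurred in Galbourne, not Merhaven — none of the alternatives is met. Condition not met.
  (b) The plaintiff resides in Thorndora. Condition met.
  (c) The amount in controversy is USD 46,000, which meets the $42,500 floor. Satisfied.
  (d) The corporate defendant(s) have their principal place of business in Thorndora, Thornmere, not Galbourne. The proviso rescues it, though: the amount in controversy is USD 46,000, which meets the $25,000 floor. Met.
  (e) The claim is a tort claim, not a property claim, so one alternative holds. Met.
  → At least one condition fails; no jurisdiction.
The Thorndora High Bench:
  (a) The claim is a tort claim. Met.
  (b) The amount in controversy is 46,000 dollars, above the 15,000 dollars ceiling. The proviso rescues it, though: every defendant has filed written consent. Satisfied.
  (c) Holtz Maritime has its principal place of business in Thorndora, so this disjunct is met. Met.
  (d) Ciel Lindqvist resides in Thorndora. Satisfied.
  (e) The amount in controversy is USD 46,000, which meets the USD 20,000 floor — that alternative is enough. Satisfied.
  → All conditions met; jurisdiction exists.
Courts with jurisdiction: the Superior Court of Thornmere, the Thorndora High Bench — 2 in total.

2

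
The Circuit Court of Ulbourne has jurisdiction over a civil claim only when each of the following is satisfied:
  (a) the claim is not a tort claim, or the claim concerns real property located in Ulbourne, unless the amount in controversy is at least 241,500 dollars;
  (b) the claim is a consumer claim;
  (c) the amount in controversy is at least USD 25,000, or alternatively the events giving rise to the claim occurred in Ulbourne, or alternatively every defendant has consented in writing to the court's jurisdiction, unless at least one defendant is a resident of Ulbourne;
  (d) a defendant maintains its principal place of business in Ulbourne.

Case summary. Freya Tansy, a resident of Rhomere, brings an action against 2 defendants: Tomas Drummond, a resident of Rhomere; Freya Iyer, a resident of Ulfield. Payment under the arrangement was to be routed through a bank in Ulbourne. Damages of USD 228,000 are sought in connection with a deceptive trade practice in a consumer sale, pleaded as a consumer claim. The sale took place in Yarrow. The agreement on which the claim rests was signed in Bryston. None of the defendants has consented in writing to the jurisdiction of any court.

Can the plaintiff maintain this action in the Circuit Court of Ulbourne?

No

The Circuit Court of Ulbourne:
  (a) The claim is a consumer claim, not a tort claim, which satisfies one of the alternatives. Condition met.
  (b) The claim is a consumer claim. Satisfied.
  (c) The amount in controversy is $228,000, which meets the USD 25,000 floor, so this disjunct is met. Condition met.
  (d) No defendant is a corporation. Not met.
  → Not every requirement is met — no jurisdiction.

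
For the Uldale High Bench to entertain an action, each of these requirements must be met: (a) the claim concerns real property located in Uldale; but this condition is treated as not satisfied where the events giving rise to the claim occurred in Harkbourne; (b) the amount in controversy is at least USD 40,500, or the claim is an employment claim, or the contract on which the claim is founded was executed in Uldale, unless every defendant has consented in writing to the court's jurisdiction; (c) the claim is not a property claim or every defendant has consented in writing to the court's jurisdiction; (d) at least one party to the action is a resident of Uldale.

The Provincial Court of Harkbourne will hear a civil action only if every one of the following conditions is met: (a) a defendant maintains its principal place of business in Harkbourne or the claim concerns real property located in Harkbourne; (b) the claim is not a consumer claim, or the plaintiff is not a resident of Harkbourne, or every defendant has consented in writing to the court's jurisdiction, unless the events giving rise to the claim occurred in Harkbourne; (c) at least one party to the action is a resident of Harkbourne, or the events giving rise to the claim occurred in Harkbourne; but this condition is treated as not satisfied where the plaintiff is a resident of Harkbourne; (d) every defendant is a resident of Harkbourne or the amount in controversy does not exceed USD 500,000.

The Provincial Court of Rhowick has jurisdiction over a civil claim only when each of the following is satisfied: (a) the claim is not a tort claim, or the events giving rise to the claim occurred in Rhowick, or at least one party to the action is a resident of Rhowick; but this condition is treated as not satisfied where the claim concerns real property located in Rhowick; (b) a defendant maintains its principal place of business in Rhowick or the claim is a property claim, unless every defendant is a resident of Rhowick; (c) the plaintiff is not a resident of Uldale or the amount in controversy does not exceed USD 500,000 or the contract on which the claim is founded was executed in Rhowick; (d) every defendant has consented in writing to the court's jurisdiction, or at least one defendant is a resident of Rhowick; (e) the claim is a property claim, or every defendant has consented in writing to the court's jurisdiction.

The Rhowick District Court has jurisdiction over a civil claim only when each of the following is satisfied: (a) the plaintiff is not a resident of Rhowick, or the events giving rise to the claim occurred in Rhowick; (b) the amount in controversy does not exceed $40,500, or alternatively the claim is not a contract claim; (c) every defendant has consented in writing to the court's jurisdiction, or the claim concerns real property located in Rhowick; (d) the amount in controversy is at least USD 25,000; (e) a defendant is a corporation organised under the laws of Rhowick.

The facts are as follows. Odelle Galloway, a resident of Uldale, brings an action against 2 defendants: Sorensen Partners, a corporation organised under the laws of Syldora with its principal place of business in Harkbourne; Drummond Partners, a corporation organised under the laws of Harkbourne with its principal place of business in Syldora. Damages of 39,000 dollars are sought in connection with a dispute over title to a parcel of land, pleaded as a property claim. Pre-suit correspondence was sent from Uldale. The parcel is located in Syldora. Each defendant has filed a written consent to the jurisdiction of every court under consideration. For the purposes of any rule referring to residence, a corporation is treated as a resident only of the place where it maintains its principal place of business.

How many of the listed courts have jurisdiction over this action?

The Uldale High Bench:
  (a) The property lies in Syldora, not Uldale. Fails.
  (b) The amount in controversy is 39,000 dollars, below the $40,500 floor; the claim is a property claim, not an employment claim; no contract (and hence no place of execution) is alleged — none of the alternatives is met. However, every defendant has filed written consent, so the 'unless' proviso supplies this condition. Satisfied.
  (c) Every defendant has filed written consent, which satisfies one of the alternatives. Met.
  (d) Odelle Galloway resides in Uldale. Satisfied.
  → No jurisdiction.
The Provincial Court of Harkbourne:
  (a) Sorensen Partners has its principal place of business in Harkbourne, which satisfies one of the alternatives. Met.
  (b) The claim is a property claim, not a consumer claim, so one alternative holds. Met.
  (c) Sorensen Partners resides in Harkbourne, which satisfies one of the alternatives. The exception is not triggered, since the plaintiff resides in Uldale, not Harkbourne. Condition met.
  (d) The amount in controversy is $39,000, within the $500,000 ceiling, so this disjunct is met. Satisfied.
  → All conditions met; jurisdiction exists.
The Provincial Court of Rhowick:
  (a) The claim is a property claim, not a tort claim, which satisfies one of the alternatives. The exception is not triggered, since the property lies in Syldora, not Rhowick. Satisfied.
  (b) The claim is a property claim, so one alternative holds. Met.
  (c) The amount in controversy is $39,000, within the $500,000 ceiling, so this disjunct is met. Satisfied.
  (d) Every defendant has filed written consent — that alternative is enough. Condition met.
  (e) The claim is a property claim, which satisfies one of the alternatives. Condition met.
  → Every requirement is satisfied — jurisdiction.
The Rhowick District Court:
  (a) The plaintiff resides in Uldale, which is not Rhowick — that alternative is enough. Satisfied.
  (b) The amount in controversy is USD 39,000, within the USD 40,500 ceiling — that alternative is enough. Met.
  (c) Every defendant has filed written consent — that alternative is enough. Condition met.
  (d) The amount in controversy is 39,000 dollars, which meets the 25,000 dollars floor. Condition met.
  (e) The corporate defendant(s) are organised in Harkbourne, Syldora, not Rhowick. Not satisfied.
  → The court lacks jurisdiction.
Courts with jurisdiction: the Provincial Court of Harkbourne, the Provincial Court of Rhowick — 2 in total.

2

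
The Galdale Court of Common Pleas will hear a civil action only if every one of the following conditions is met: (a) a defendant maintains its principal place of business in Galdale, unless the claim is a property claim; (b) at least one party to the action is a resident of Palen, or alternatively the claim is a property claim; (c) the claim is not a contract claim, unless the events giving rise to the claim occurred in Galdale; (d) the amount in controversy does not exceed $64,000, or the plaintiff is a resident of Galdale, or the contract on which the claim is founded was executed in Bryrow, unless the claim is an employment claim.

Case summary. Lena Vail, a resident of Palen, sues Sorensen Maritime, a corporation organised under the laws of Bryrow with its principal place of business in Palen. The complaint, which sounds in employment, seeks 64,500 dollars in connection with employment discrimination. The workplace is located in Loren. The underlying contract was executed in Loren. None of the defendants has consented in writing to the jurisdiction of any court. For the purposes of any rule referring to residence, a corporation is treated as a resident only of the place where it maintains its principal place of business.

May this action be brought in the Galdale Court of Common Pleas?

The Galdale Court of Common Pleas:
  (a) The corporate defendant(s) have their principal place of business in Palen, not Galdale. And the claim is an employment claim, not a property claim, so the proviso does not save it. Not satisfied.
  (b) Lena Vail resides in Palen, so one alternative holds. Satisfied.
  (c) The claim is an employment claim, not a contract claim. Satisfied.
  (d) The amount in controversy is 64,500 dollars, above the 64,000 dollars ceiling; the plaintiff resides in Palen, not Galdale; the contract was executed in Loren, not Bryrow — no alternative holds. The proviso rescues it, though: the claim is an employment claim. Satisfied.
  → Not every requirement is met — no jurisdiction.

No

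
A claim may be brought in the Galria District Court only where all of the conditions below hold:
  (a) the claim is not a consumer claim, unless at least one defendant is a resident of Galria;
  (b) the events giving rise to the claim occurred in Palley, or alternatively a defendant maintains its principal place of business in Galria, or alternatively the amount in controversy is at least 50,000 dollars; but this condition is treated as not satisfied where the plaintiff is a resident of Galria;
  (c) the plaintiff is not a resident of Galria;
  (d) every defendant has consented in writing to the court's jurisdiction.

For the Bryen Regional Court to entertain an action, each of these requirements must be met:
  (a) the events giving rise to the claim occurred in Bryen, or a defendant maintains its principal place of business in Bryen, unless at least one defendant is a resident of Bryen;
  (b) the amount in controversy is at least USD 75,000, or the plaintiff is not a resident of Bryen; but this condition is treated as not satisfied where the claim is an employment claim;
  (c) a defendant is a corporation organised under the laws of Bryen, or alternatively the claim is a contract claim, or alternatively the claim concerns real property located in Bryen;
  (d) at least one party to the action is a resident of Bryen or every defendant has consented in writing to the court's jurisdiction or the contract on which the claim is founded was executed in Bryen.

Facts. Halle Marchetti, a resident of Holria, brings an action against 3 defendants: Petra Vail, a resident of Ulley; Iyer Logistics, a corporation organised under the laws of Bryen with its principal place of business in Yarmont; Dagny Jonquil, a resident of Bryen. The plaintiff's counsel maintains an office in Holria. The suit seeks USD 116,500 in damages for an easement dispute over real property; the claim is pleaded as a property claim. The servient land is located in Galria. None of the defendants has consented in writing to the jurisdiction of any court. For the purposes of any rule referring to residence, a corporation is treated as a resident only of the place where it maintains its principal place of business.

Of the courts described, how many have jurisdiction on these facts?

The Galria District Court:
  (a) The claim is a property claim, not a consumer claim. Satisfied.
  (b) The amount in controversy is 116,500 dollars, which meets the 50,000 dollars floor, so this disjunct is met. And the carve-out is inapplicable — the plaintiff resides in Holria, not Galria. Satisfied.
  (c) The plaintiff resides in Holria, which is not Galria. Satisfied.
  (d) No such written consent has been filed. Condition not met.
  → At least one condition fails; no jurisdiction.
The Bryen Regional Court:
  (a) The operative events occurred in Galria, not Bryen; the corporate defendant(s) have their principal place of business in Yarmont, not Bryen — no alternative holds. The proviso rescues it, though: Dagny Jonquil resides in Bryen. Condition met.
  (b) The amount in controversy is 116,500 dollars, which meets the 75,000 dollars floor, which satisfies one of the alternatives. And the carve-out is inapplicable — the claim is a property claim, not an employment claim. Condition met.
  (c) Iyer Logistics is organised under the laws of Bryen, so one alternative holds. Satisfied.
  (d) Dagny Jonquil resides in Bryen — that alternative is enough. Condition met.
  → Jurisdiction lies.
Courts with jurisdiction: the Bryen Regional Court — 1 in total.

1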